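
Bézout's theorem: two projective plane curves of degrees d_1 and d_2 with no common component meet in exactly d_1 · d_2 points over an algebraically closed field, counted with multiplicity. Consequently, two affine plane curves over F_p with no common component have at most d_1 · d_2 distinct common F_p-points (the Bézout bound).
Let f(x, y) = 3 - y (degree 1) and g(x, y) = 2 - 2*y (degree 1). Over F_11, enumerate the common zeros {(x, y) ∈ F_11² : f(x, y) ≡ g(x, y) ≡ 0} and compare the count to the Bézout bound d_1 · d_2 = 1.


Common zeros: ∅; count = 0; Bézout bound = 1.

deg(f) = 1, deg(g) = 1, so Bézout bound = 1.
Scan x ∈ F_11. For each x, list the y ∈ F_11 with f(x, y) ≡ 0 and those with g(x, y) ≡ 0 (mod 11); the common zeros in that column are the intersection.
  x = 0: f ≡ 0 at y ∈ {3}; g ≡ 0 at y ∈ {1}; common: ∅.
  x = 1: f ≡ 0 at y ∈ {3}; g ≡ 0 at y ∈ {1}; common: ∅.
  x = 2: f ≡ 0 at y ∈ {3}; g ≡ 0 at y ∈ {1}; common: ∅.
  x = 3: f ≡ 0 at y ∈ {3}; g ≡ 0 at y ∈ {1}; common: ∅.
  x = 4: f ≡ 0 at y ∈ {3}; g ≡ 0 at y ∈ {1}; common: ∅.
  x = 5: f ≡ 0 at y ∈ {3}; g ≡ 0 at y ∈ {1}; common: ∅.
  x = 6: f ≡ 0 at y ∈ {3}; g ≡ 0 at y ∈ {1}; common: ∅.
  x = 7: f ≡ 0 at y ∈ {3}; g ≡ 0 at y ∈ {1}; common: ∅.
  x = 8: f ≡ 0 at y ∈ {3}; g ≡ 0 at y ∈ {1}; common: ∅.
  x = 9: f ≡ 0 at y ∈ {3}; g ≡ 0 at y ∈ {1}; common: ∅.
  x = 10: f ≡ 0 at y ∈ {3}; g ≡ 0 at y ∈ {1}; common: ∅.
Collecting: common zeros = ∅, so the count is 0.
Comparison with the Bézout bound: 0 ≤ 1 = deg(f)·deg(g), as expected for curves with no common component (the affine F_11-count falls short of the bound because intersections may lie at infinity, over extension fields, or carry multiplicity).


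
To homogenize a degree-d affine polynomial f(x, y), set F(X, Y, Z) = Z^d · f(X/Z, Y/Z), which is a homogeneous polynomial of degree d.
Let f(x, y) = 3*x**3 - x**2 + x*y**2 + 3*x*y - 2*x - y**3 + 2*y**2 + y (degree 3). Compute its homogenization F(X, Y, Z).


F(X, Y, Z) = 3*X**3 - X**2*Z + X*Y**2 + 3*X*Y*Z - 2*X*Z**2 - Y**3 + 2*Y**2*Z + Y*Z**2

deg(f) = 3.
Substitute x = X/Z, y = Y/Z into f, then multiply by Z^3.
  monomial 3·x^3·y^0 ↦ 3·X^3·Y^0·Z^0.
  monomial -1·x^2·y^0 ↦ -1·X^2·Y^0·Z^1.
  monomial 1·x^1·y^2 ↦ 1·X^1·Y^2·Z^0.
  monomial 3·x^1·y^1 ↦ 3·X^1·Y^1·Z^1.
  monomial -2·x^1·y^0 ↦ -2·X^1·Y^0·Z^2.
  monomial -1·x^0·y^3 ↦ -1·X^0·Y^3·Z^0.
  monomial 2·x^0·y^2 ↦ 2·X^0·Y^2·Z^1.
  monomial 1·x^0·y^1 ↦ 1·X^0·Y^1·Z^2.
Collecting: F(X, Y, Z) = 3*X**3 - X**2*Z + X*Y**2 + 3*X*Y*Z - 2*X*Z**2 - Y**3 + 2*Y**2*Z + Y*Z**2.


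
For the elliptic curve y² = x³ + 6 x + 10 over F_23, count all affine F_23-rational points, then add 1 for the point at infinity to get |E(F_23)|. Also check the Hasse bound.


Affine points = {(3, 3), (3, 20), (4, 11), (4, 12), (5, 2), (5, 21), (6, 3), (6, 20), (7, 2), (7, 21), (8, 8), (8, 15), (10, 9), (10, 14), (11, 2), (11, 21), (12, 4), (12, 19), (13, 10), (13, 13), (14, 3), (14, 20), (15, 5), (15, 18), (16, 4), (16, 19), (18, 4), (18, 19), (21, 6), (21, 17), (22, 7), (22, 16)}; affine count = 32; |E(F_23)| = 33.

Discriminant check: Δ ∝ 4a³ + 27b² = 4·6³ + 27·10² = 4·216 + 27·100 ≡ 22 (mod 23). Nonzero ⇒ E is nonsingular.
For each x ∈ F_23, compute rhs = x³ + 6·x + 10 mod 23, then count y ∈ F_23 with y² ≡ rhs.
  x = 0: rhs = 10, matching y values: none (0 points).
  x = 1: rhs = 17, matching y values: none (0 points).
  x = 2: rhs = 7, matching y values: none (0 points).
  x = 3: rhs = 9, matching y values: 3, 20 (2 points).
  x = 4: rhs = 6, matching y values: 11, 12 (2 points).
  x = 5: rhs = 4, matching y values: 2, 21 (2 points).
  x = 6: rhs = 9, matching y values: 3, 20 (2 points).
  x = 7: rhs = 4, matching y values: 2, 21 (2 points).
  x = 8: rhs = 18, matching y values: 8, 15 (2 points).
  x = 9: rhs = 11, matching y values: none (0 points).
  x = 10: rhs = 12, matching y values: 9, 14 (2 points).
  x = 11: rhs = 4, matching y values: 2, 21 (2 points).
  x = 12: rhs = 16, matching y values: 4, 19 (2 points).
  x = 13: rhs = 8, matching y values: 10, 13 (2 points).
  x = 14: rhs = 9, matching y values: 3, 20 (2 points).
  x = 15: rhs = 2, matching y values: 5, 18 (2 points).
  x = 16: rhs = 16, matching y values: 4, 19 (2 points).
  x = 17: rhs = 11, matching y values: none (0 points).
  x = 18: rhs = 16, matching y values: 4, 19 (2 points).
  x = 19: rhs = 14, matching y values: none (0 points).
  x = 20: rhs = 11, matching y values: none (0 points).
  x = 21: rhs = 13, matching y values: 6, 17 (2 points).
  x = 22: rhs = 3, matching y values: 7, 16 (2 points).
Total affine count: 32.
Full point count |E(F_23)| = 32 + 1 = 33.
Hasse bound: |33 − (23+1)| = |9| = 9 ≤ 2√23 ≈ 9.5917 ✓.


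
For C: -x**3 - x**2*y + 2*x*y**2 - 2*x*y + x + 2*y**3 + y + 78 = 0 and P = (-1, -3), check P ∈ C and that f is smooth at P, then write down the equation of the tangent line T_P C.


Tangent line at P: 16*x + 68*y + 220 = 0.

Step 1: f(-1, -3) = 0, so P lies on C.
Step 2: partial derivatives
  f_x(x, y) = -3*x**2 - 2*x*y + 2*y**2 - 2*y + 1, f_y(x, y) = -x**2 + 4*x*y - 2*x + 6*y**2 + 1.
  f_x(P) = 16, f_y(P) = 68 (gradient nonzero, so P is smooth).
Step 3: tangent line at P: 16·(x − -1) + 68·(y − -3) = 0.
Expanding: 16*x + 68*y + 220 = 0.


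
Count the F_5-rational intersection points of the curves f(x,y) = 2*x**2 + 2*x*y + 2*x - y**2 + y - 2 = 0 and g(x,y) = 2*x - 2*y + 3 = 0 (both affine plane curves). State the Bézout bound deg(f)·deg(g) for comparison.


Common zeros: ∅; count = 0; Bézout bound = 2.

deg(f) = 2, deg(g) = 1, so Bézout bound = 2.
Scan x ∈ F_5. For each x, list the y ∈ F_5 with f(x, y) ≡ 0 and those with g(x, y) ≡ 0 (mod 5); the common zeros in that column are the intersection.
  x = 0: f ≡ 0 at y ∈ ∅; g ≡ 0 at y ∈ {4}; common: ∅.
  x = 1: f ≡ 0 at y ∈ ∅; g ≡ 0 at y ∈ {0}; common: ∅.
  x = 2: f ≡ 0 at y ∈ {0}; g ≡ 0 at y ∈ {1}; common: ∅.
  x = 3: f ≡ 0 at y ∈ ∅; g ≡ 0 at y ∈ {2}; common: ∅.
  x = 4: f ≡ 0 at y ∈ ∅; g ≡ 0 at y ∈ {3}; common: ∅.
Collecting: common zeros = ∅, so the count is 0.
Comparison with the Bézout bound: 0 ≤ 2 = deg(f)·deg(g), as expected for curves with no common component (the affine F_5-count falls short of the bound because intersections may lie at infinity, over extension fields, or carry multiplicity).


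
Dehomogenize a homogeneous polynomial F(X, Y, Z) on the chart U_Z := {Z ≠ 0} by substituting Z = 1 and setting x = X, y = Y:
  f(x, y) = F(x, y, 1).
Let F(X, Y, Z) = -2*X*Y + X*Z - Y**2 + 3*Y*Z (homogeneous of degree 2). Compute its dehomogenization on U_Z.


f(x, y) = -2*x*y + x - y**2 + 3*y

On U_Z we set Z = 1. Each monomial c·X^i·Y^j·Z^k in F becomes c·x^i·y^j·1^k = c·x^i·y^j.
Substituting Z = 1: F(X, Y, 1) = -2*x*y + x - y**2 + 3*y.
Note: deg(f) ≤ deg(F) = 2; strict inequality happens when F is divisible by Z (lost terms).


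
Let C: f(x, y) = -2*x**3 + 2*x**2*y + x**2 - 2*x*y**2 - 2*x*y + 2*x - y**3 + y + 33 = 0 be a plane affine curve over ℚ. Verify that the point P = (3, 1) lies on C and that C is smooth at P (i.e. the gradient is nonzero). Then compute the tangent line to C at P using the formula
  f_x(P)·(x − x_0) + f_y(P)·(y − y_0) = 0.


Tangent line at P: -38*x - 2*y + 116 = 0.

Step 1: f(3, 1) = 0, so P lies on C.
Step 2: partial derivatives
  f_x(x, y) = -6*x**2 + 4*x*y + 2*x - 2*y**2 - 2*y + 2, f_y(x, y) = 2*x**2 - 4*x*y - 2*x - 3*y**2 + 1.
  f_x(P) = -38, f_y(P) = -2 (gradient nonzero, so P is smooth).
Step 3: tangent line at P: -38·(x − 3) + -2·(y − 1) = 0.
Expanding: -38*x - 2*y + 116 = 0.


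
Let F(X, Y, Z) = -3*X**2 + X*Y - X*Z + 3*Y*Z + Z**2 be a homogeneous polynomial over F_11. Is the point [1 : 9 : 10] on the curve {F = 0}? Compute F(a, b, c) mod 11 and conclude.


F(1,9,10) ≡ 3 (mod 11); P is NOT on the curve.

Evaluate F(1, 9, 10) term-by-term (mod 11).
  -3*X**2 ↦ -3·1·1·1 = -3
  X*Y ↦ 1·1·9·1 = 9
  -X*Z ↦ -1·1·1·10 = -10
  3*Y*Z ↦ 3·1·9·10 = 270
  Z**2 ↦ 1·1·1·100 = 100
Sum: F(1, 9, 10) = (-3) + (9) + (-10) + (270) + (100) = 366.
Reducing mod 11: 366 ≡ 3 (mod 11).
Since F(a, b, c) ≡ 3 ≠ 0 (mod 11), P does NOT lie on the curve.


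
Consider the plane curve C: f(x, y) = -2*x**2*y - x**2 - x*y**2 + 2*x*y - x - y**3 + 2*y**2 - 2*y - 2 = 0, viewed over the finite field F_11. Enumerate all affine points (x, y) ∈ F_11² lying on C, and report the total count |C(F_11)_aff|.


Affine F_11-points: {(1, 10), (3, 10), (4, 0), (6, 0), (9, 5)}; count = 5.

For each of the 121 pairs (x, y) ∈ F_11², evaluate f(x, y) mod 11. Record the zeros.
  x = 0: [0↦9, 1↦8, 2↦5, 3↦5, 4↦2, 5↦1, 6↦7, 7↦3, 8↦5, 9↦7, 10↦3]  zeros at y ∈ ∅
  x = 1: [0↦7, 1↦5, 2↦10, 3↦5, 4↦6, 5↦7, 6↦2, 7↦7, 8↦5, 9↦1, 10↦0]  zeros at y ∈ {10}
  x = 2: [0↦3, 1↦7, 2↦5, 3↦2, 4↦3, 5↦2, 6↦4, 7↦3, 8↦4, 9↦1, 10↦10]  zeros at y ∈ ∅
  x = 3: [0↦8, 1↦3, 2↦1, 3↦7, 4↦4, 5↦8, 6↦2, 7↦2, 8↦2, 9↦7, 10↦0]  zeros at y ∈ {10}
  x = 4: [0↦0, 1↦4, 2↦9, 3↦9, 4↦9, 5↦3, 6↦7, 7↦4, 8↦10, 9↦8, 10↦3]  zeros at y ∈ {0}
  x = 5: [0↦1, 1↦10, 2↦7, 3↦8, 4↦7, 5↦9, 6↦8, 7↦9, 8↦6, 9↦4, 10↦8]  zeros at y ∈ ∅
  x = 6: [0↦0, 1↦10, 2↦6, 3↦4, 4↦9, 5↦4, 6↦5, 7↦6, 8↦1, 9↦6, 10↦4]  zeros at y ∈ {0}
  x = 7: [0↦8, 1↦4, 2↦6, 3↦8, 4↦4, 5↦10, 6↦9, 7↦6, 8↦6, 9↦3, 10↦2]  zeros at y ∈ ∅
  x = 8: [0↦3, 1↦3, 2↦7, 3↦9, 4↦3, 5↦5, 6↦9, 7↦9, 8↦10, 9↦6, 10↦2]  zeros at y ∈ ∅
  x = 9: [0↦7, 1↦7, 2↦9, 3↦7, 4↦6, 5↦0, 6↦5, 7↦4, 8↦2, 9↦4, 10↦4]  zeros at y ∈ {5}
  x = 10: [0↦9, 1↦5, 2↦1, 3↦2, 4↦2, 5↦6, 6↦8, 7↦2, 8↦4, 9↦8, 10↦8]  zeros at y ∈ ∅
Collecting zeros: affine points = {(1, 10), (3, 10), (4, 0), (6, 0), (9, 5)}.
Total count |C(F_11)_aff| = 5.


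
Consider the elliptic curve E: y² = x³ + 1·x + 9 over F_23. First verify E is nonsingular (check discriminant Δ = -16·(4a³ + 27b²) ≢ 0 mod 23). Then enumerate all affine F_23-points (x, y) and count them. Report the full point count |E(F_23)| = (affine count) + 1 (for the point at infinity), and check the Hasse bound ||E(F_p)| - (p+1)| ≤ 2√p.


Affine points = {(0, 3), (0, 20), (3, 4), (3, 19), (4, 10), (4, 13), (5, 1), (5, 22), (6, 1), (6, 22), (8, 0), (12, 1), (12, 22), (15, 8), (15, 15), (16, 2), (16, 21), (20, 5), (20, 18)}; affine count = 19; |E(F_23)| = 20.

Discriminant check: Δ ∝ 4a³ + 27b² = 4·1³ + 27·9² = 4·1 + 27·81 ≡ 6 (mod 23). Nonzero ⇒ E is nonsingular.
For each x ∈ F_23, compute rhs = x³ + 1·x + 9 mod 23, then count y ∈ F_23 with y² ≡ rhs.
  x = 0: rhs = 9, matching y values: 3, 20 (2 points).
  x = 1: rhs = 11, matching y values: none (0 points).
  x = 2: rhs = 19, matching y values: none (0 points).
  x = 3: rhs = 16, matching y values: 4, 19 (2 points).
  x = 4: rhs = 8, matching y values: 10, 13 (2 points).
  x = 5: rhs = 1, matching y values: 1, 22 (2 points).
  x = 6: rhs = 1, matching y values: 1, 22 (2 points).
  x = 7: rhs = 14, matching y values: none (0 points).
  x = 8: rhs = 0, matching y values: 0 (1 points).
  x = 9: rhs = 11, matching y values: none (0 points).
  x = 10: rhs = 7, matching y values: none (0 points).
  x = 11: rhs = 17, matching y values: none (0 points).
  x = 12: rhs = 1, matching y values: 1, 22 (2 points).
  x = 13: rhs = 11, matching y values: none (0 points).
  x = 14: rhs = 7, matching y values: none (0 points).
  x = 15: rhs = 18, matching y values: 8, 15 (2 points).
  x = 16: rhs = 4, matching y values: 2, 21 (2 points).
  x = 17: rhs = 17, matching y values: none (0 points).
  x = 18: rhs = 17, matching y values: none (0 points).
  x = 19: rhs = 10, matching y values: none (0 points).
  x = 20: rhs = 2, matching y values: 5, 18 (2 points).
  x = 21: rhs = 22, matching y values: none (0 points).
  x = 22: rhs = 7, matching y values: none (0 points).
Total affine count: 19.
Full point count |E(F_23)| = 19 + 1 = 20.
Hasse bound: |20 − (23+1)| = |-4| = 4 ≤ 2√23 ≈ 9.5917 ✓.


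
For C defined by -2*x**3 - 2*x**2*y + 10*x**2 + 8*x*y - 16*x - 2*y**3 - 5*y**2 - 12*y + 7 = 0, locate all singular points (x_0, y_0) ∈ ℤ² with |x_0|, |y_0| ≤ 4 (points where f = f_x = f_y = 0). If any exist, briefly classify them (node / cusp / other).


Singular points: {(2, -1)}; classification: cusp.

Compute partial derivatives:
  f_x = -6*x**2 - 4*x*y + 20*x + 8*y - 16.
  f_y = -2*x**2 + 8*x - 6*y**2 - 10*y - 12.
Scan x_0 ∈ {−4, ..., 4}. For each x_0, f_y(x_0, y) is a polynomial in y; find its integer roots y ∈ {−4, ..., 4}, then test f_x and f at those candidates.
  x = -4: f_y(-4, y) = -6*y**2 - 10*y - 76; no integer root y with |y| ≤ 4.
  x = -3: f_y(-3, y) = -6*y**2 - 10*y - 54; no integer root y with |y| ≤ 4.
  x = -2: f_y(-2, y) = -6*y**2 - 10*y - 36; no integer root y with |y| ≤ 4.
  x = -1: f_y(-1, y) = -6*y**2 - 10*y - 22; no integer root y with |y| ≤ 4.
  x = 0: f_y(0, y) = -6*y**2 - 10*y - 12; no integer root y with |y| ≤ 4.
  x = 1: f_y(1, y) = -6*y**2 - 10*y - 6; no integer root y with |y| ≤ 4.
  x = 2: f_y(2, y) = -6*y**2 - 10*y - 4; vanishes at y ∈ {-1}. (2, -1): f_x = 0, f = 0 — SINGULAR.
  x = 3: f_y(3, y) = -6*y**2 - 10*y - 6; no integer root y with |y| ≤ 4.
  x = 4: f_y(4, y) = -6*y**2 - 10*y - 12; no integer root y with |y| ≤ 4.
Only singular point on the grid: (2, -1).
Classify: substitute x = 2 + u, y = -1 + v and expand: f = -2*u**3 - 2*u**2*v - 2*v**3 + v**2.
No constant or linear terms (consistent with a singular point). Quadratic part: v**2. Cubic part: -2*u**3 - 2*u**2*v - 2*v**3.
The quadratic part v**2 is a perfect square, so there is a single (double) tangent line v = 0, i.e. y = -1. Restricting the cubic part to that line (v = 0) leaves -2*u**3 ≠ 0, so f is not divisible by v and the branch is v² ≈ 2*u**3 to lowest order — this is a cusp.
Classification: cusp.


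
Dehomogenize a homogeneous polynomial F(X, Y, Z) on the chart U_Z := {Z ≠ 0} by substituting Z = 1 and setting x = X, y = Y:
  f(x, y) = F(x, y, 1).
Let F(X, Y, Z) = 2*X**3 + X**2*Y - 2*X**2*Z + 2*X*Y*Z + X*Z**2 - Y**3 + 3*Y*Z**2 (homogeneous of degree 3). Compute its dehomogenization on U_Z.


f(x, y) = 2*x**3 + x**2*y - 2*x**2 + 2*x*y + x - y**3 + 3*y

On U_Z we set Z = 1. Each monomial c·X^i·Y^j·Z^k in F becomes c·x^i·y^j·1^k = c·x^i·y^j.
Substituting Z = 1: F(X, Y, 1) = 2*x**3 + x**2*y - 2*x**2 + 2*x*y + x - y**3 + 3*y.
Note: deg(f) ≤ deg(F) = 3; strict inequality happens when F is divisible by Z (lost terms).


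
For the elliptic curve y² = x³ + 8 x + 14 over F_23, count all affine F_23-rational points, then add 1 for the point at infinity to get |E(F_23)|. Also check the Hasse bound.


Affine points = {(1, 0), (4, 8), (4, 15), (5, 8), (5, 15), (6, 5), (6, 18), (10, 6), (10, 17), (14, 8), (14, 15), (15, 6), (15, 17), (16, 11), (16, 12), (17, 7), (17, 16), (20, 3), (20, 20), (21, 6), (21, 17)}; affine count = 21; |E(F_23)| = 22.

Discriminant check: Δ ∝ 4a³ + 27b² = 4·8³ + 27·14² = 4·512 + 27·196 ≡ 3 (mod 23). Nonzero ⇒ E is nonsingular.
For each x ∈ F_23, compute rhs = x³ + 8·x + 14 mod 23, then count y ∈ F_23 with y² ≡ rhs.
  x = 0: rhs = 14, matching y values: none (0 points).
  x = 1: rhs = 0, matching y values: 0 (1 points).
  x = 2: rhs = 15, matching y values: none (0 points).
  x = 3: rhs = 19, matching y values: none (0 points).
  x = 4: rhs = 18, matching y values: 8, 15 (2 points).
  x = 5: rhs = 18, matching y values: 8, 15 (2 points).
  x = 6: rhs = 2, matching y values: 5, 18 (2 points).
  x = 7: rhs = 22, matching y values: none (0 points).
  x = 8: rhs = 15, matching y values: none (0 points).
  x = 9: rhs = 10, matching y values: none (0 points).
  x = 10: rhs = 13, matching y values: 6, 17 (2 points).
  x = 11: rhs = 7, matching y values: none (0 points).
  x = 12: rhs = 21, matching y values: none (0 points).
  x = 13: rhs = 15, matching y values: none (0 points).
  x = 14: rhs = 18, matching y values: 8, 15 (2 points).
  x = 15: rhs = 13, matching y values: 6, 17 (2 points).
  x = 16: rhs = 6, matching y values: 11, 12 (2 points).
  x = 17: rhs = 3, matching y values: 7, 16 (2 points).
  x = 18: rhs = 10, matching y values: none (0 points).
  x = 19: rhs = 10, matching y values: none (0 points).
  x = 20: rhs = 9, matching y values: 3, 20 (2 points).
  x = 21: rhs = 13, matching y values: 6, 17 (2 points).
  x = 22: rhs = 5, matching y values: none (0 points).
Total affine count: 21.
Full point count |E(F_23)| = 21 + 1 = 22.
Hasse bound: |22 − (23+1)| = |-2| = 2 ≤ 2√23 ≈ 9.5917 ✓.


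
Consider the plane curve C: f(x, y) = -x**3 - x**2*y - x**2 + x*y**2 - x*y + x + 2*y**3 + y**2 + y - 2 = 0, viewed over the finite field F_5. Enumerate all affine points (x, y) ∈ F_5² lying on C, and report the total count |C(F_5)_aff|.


Affine F_5-points: {(0, 2), (1, 1), (3, 0), (3, 1), (3, 2), (4, 1), (4, 2)}; count = 7.

For each of the 25 pairs (x, y) ∈ F_5², evaluate f(x, y) mod 5. Record the zeros.
  x = 0: [0↦3, 1↦2, 2↦0, 3↦4, 4↦1]  zeros at y ∈ {2}
  x = 1: [0↦2, 1↦0, 2↦4, 3↦1, 4↦3]  zeros at y ∈ {1}
  x = 2: [0↦3, 1↦3, 2↦1, 3↦4, 4↦4]  zeros at y ∈ ∅
  x = 3: [0↦0, 1↦0, 2↦0, 3↦2, 4↦3]  zeros at y ∈ {0, 1, 2}
  x = 4: [0↦2, 1↦0, 2↦0, 3↦4, 4↦4]  zeros at y ∈ {1, 2}
Collecting zeros: affine points = {(0, 2), (1, 1), (3, 0), (3, 1), (3, 2), (4, 1), (4, 2)}.
Total count |C(F_5)_aff| = 7.


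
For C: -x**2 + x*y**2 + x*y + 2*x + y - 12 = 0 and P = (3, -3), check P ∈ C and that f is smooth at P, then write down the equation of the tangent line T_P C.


Tangent line at P: 2*x - 14*y - 48 = 0.

Step 1: f(3, -3) = 0, so P lies on C.
Step 2: partial derivatives
  f_x(x, y) = -2*x + y**2 + y + 2, f_y(x, y) = 2*x*y + x + 1.
  f_x(P) = 2, f_y(P) = -14 (gradient nonzero, so P is smooth).
Step 3: tangent line at P: 2·(x − 3) + -14·(y − -3) = 0.
Expanding: 2*x - 14*y - 48 = 0.


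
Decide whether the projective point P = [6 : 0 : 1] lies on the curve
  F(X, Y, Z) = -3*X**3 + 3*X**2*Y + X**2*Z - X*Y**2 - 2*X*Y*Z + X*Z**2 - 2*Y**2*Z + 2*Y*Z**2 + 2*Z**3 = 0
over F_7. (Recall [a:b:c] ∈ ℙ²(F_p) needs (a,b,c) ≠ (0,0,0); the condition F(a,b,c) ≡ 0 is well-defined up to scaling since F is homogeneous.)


F(6,0,1) ≡ 5 (mod 7); P is NOT on the curve.

Evaluate F(6, 0, 1) term-by-term (mod 7).
  -3*X**3 ↦ -3·216·1·1 = -648
  3*X**2*Y ↦ 3·36·0·1 = 0
  X**2*Z ↦ 1·36·1·1 = 36
  -X*Y**2 ↦ -1·6·0·1 = 0
  -2*X*Y*Z ↦ -2·6·0·1 = 0
  X*Z**2 ↦ 1·6·1·1 = 6
  -2*Y**2*Z ↦ -2·1·0·1 = 0
  2*Y*Z**2 ↦ 2·1·0·1 = 0
  2*Z**3 ↦ 2·1·1·1 = 2
Sum: F(6, 0, 1) = (-648) + (0) + (36) + (0) + (0) + (6) + (0) + (0) + (2) = -604.
Reducing mod 7: -604 ≡ 5 (mod 7).
Since F(a, b, c) ≡ 5 ≠ 0 (mod 7), P does NOT lie on the curve.


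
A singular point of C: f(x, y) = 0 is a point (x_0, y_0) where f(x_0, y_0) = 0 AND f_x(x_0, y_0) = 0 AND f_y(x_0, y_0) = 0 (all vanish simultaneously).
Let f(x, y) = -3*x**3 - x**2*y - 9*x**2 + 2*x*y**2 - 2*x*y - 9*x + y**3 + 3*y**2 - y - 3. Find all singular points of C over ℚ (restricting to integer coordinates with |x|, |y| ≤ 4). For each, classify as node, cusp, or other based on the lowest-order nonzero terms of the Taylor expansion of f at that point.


Singular points: {(-1, 0)}; classification: cusp.

Compute partial derivatives:
  f_x = -9*x**2 - 2*x*y - 18*x + 2*y**2 - 2*y - 9.
  f_y = -x**2 + 4*x*y - 2*x + 3*y**2 + 6*y - 1.
Scan x_0 ∈ {−4, ..., 4}. For each x_0, f_y(x_0, y) is a polynomial in y; find its integer roots y ∈ {−4, ..., 4}, then test f_x and f at those candidates.
  x = -4: f_y(-4, y) = 3*y**2 - 10*y - 9; no integer root y with |y| ≤ 4.
  x = -3: f_y(-3, y) = 3*y**2 - 6*y - 4; no integer root y with |y| ≤ 4.
  x = -2: f_y(-2, y) = 3*y**2 - 2*y - 1; vanishes at y ∈ {1}. (-2, 1): f_x = -5 ≠ 0.
  x = -1: f_y(-1, y) = 3*y**2 + 2*y; vanishes at y ∈ {0}. (-1, 0): f_x = 0, f = 0 — SINGULAR.
  x = 0: f_y(0, y) = 3*y**2 + 6*y - 1; no integer root y with |y| ≤ 4.
  x = 1: f_y(1, y) = 3*y**2 + 10*y - 4; no integer root y with |y| ≤ 4.
  x = 2: f_y(2, y) = 3*y**2 + 14*y - 9; no integer root y with |y| ≤ 4.
  x = 3: f_y(3, y) = 3*y**2 + 18*y - 16; no integer root y with |y| ≤ 4.
  x = 4: f_y(4, y) = 3*y**2 + 22*y - 25; vanishes at y ∈ {1}. (4, 1): f_x = -233 ≠ 0.
Only singular point on the grid: (-1, 0).
Classify: substitute x = -1 + u, y = 0 + v and expand: f = -3*u**3 - u**2*v + 2*u*v**2 + v**3 + v**2.
No constant or linear terms (consistent with a singular point). Quadratic part: v**2. Cubic part: -3*u**3 - u**2*v + 2*u*v**2 + v**3.
The quadratic part v**2 is a perfect square, so there is a single (double) tangent line v = 0, i.e. y = 0. Restricting the cubic part to that line (v = 0) leaves -3*u**3 ≠ 0, so f is not divisible by v and the branch is v² ≈ 3*u**3 to lowest order — this is a cusp.
Classification: cusp.


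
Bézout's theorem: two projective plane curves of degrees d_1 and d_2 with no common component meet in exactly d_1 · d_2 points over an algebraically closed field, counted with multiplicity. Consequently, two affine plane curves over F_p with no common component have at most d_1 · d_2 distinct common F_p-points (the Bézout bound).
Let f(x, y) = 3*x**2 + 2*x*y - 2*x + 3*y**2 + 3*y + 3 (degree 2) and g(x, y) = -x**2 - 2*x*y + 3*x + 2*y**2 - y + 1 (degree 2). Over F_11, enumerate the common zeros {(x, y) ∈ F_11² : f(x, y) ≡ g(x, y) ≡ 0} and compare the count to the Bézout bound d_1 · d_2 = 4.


Common zeros: ∅; count = 0; Bézout bound = 4.

deg(f) = 2, deg(g) = 2, so Bézout bound = 4.
Scan x ∈ F_11. For each x, list the y ∈ F_11 with f(x, y) ≡ 0 and those with g(x, y) ≡ 0 (mod 11); the common zeros in that column are the intersection.
  x = 0: f ≡ 0 at y ∈ ∅; g ≡ 0 at y ∈ {8, 9}; common: ∅.
  x = 1: f ≡ 0 at y ∈ ∅; g ≡ 0 at y ∈ ∅; common: ∅.
  x = 2: f ≡ 0 at y ∈ {0, 5}; g ≡ 0 at y ∈ {1, 7}; common: ∅.
  x = 3: f ≡ 0 at y ∈ ∅; g ≡ 0 at y ∈ ∅; common: ∅.
  x = 4: f ≡ 0 at y ∈ {2, 9}; g ≡ 0 at y ∈ ∅; common: ∅.
  x = 5: f ≡ 0 at y ∈ ∅; g ≡ 0 at y ∈ ∅; common: ∅.
  x = 6: f ≡ 0 at y ∈ {0, 6}; g ≡ 0 at y ∈ ∅; common: ∅.
  x = 7: f ≡ 0 at y ∈ ∅; g ≡ 0 at y ∈ {4, 9}; common: ∅.
  x = 8: f ≡ 0 at y ∈ ∅; g ≡ 0 at y ∈ ∅; common: ∅.
  x = 9: f ≡ 0 at y ∈ {6, 9}; g ≡ 0 at y ∈ {7, 8}; common: ∅.
  x = 10: f ≡ 0 at y ∈ {2, 5}; g ≡ 0 at y ∈ {1, 4}; common: ∅.
Collecting: common zeros = ∅, so the count is 0.
Comparison with the Bézout bound: 0 ≤ 4 = deg(f)·deg(g), as expected for curves with no common component (the affine F_11-count falls short of the bound because intersections may lie at infinity, over extension fields, or carry multiplicity).


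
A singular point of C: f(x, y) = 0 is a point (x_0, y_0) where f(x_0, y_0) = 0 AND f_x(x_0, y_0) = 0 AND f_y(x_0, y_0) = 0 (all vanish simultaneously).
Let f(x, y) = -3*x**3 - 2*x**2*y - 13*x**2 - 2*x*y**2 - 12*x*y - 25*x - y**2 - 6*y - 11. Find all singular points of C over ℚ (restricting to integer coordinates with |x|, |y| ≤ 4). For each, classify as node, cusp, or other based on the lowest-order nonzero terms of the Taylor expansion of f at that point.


Singular points: {(-1, -2)}; classification: cusp.

Compute partial derivatives:
  f_x = -9*x**2 - 4*x*y - 26*x - 2*y**2 - 12*y - 25.
  f_y = -2*x**2 - 4*x*y - 12*x - 2*y - 6.
Scan x_0 ∈ {−4, ..., 4}. For each x_0, f_y(x_0, y) is a polynomial in y; find its integer roots y ∈ {−4, ..., 4}, then test f_x and f at those candidates.
  x = -4: f_y(-4, y) = 14*y + 10; no integer root y with |y| ≤ 4.
  x = -3: f_y(-3, y) = 10*y + 12; no integer root y with |y| ≤ 4.
  x = -2: f_y(-2, y) = 6*y + 10; no integer root y with |y| ≤ 4.
  x = -1: f_y(-1, y) = 2*y + 4; vanishes at y ∈ {-2}. (-1, -2): f_x = 0, f = 0 — SINGULAR.
  x = 0: f_y(0, y) = -2*y - 6; vanishes at y ∈ {-3}. (0, -3): f_x = -7 ≠ 0.
  x = 1: f_y(1, y) = -6*y - 20; no integer root y with |y| ≤ 4.
  x = 2: f_y(2, y) = -10*y - 38; no integer root y with |y| ≤ 4.
  x = 3: f_y(3, y) = -14*y - 60; no integer root y with |y| ≤ 4.
  x = 4: f_y(4, y) = -18*y - 86; no integer root y with |y| ≤ 4.
Only singular point on the grid: (-1, -2).
Classify: substitute x = -1 + u, y = -2 + v and expand: f = -3*u**3 - 2*u**2*v - 2*u*v**2 + v**2.
No constant or linear terms (consistent with a singular point). Quadratic part: v**2. Cubic part: -3*u**3 - 2*u**2*v - 2*u*v**2.
The quadratic part v**2 is a perfect square, so there is a single (double) tangent line v = 0, i.e. y = -2. Restricting the cubic part to that line (v = 0) leaves -3*u**3 ≠ 0, so f is not divisible by v and the branch is v² ≈ 3*u**3 to lowest order — this is a cusp.
Classification: cusp.


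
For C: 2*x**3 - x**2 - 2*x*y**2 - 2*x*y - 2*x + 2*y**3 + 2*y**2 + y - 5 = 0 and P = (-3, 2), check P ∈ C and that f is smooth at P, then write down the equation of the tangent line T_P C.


Tangent line at P: 46*x + 63*y + 12 = 0.

Step 1: f(-3, 2) = 0, so P lies on C.
Step 2: partial derivatives
  f_x(x, y) = 6*x**2 - 2*x - 2*y**2 - 2*y - 2, f_y(x, y) = -4*x*y - 2*x + 6*y**2 + 4*y + 1.
  f_x(P) = 46, f_y(P) = 63 (gradient nonzero, so P is smooth).
Step 3: tangent line at P: 46·(x − -3) + 63·(y − 2) = 0.
Expanding: 46*x + 63*y + 12 = 0.


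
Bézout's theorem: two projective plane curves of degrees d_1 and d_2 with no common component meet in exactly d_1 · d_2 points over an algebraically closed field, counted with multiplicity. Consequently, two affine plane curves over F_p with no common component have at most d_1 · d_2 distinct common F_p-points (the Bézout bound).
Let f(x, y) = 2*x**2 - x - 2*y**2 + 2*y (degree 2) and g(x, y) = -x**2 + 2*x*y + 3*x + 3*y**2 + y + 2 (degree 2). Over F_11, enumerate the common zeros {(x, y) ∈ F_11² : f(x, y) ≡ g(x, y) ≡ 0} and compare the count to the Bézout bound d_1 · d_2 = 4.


Common zeros: {(6, 1)}; count = 1; Bézout bound = 4.

deg(f) = 2, deg(g) = 2, so Bézout bound = 4.
Scan x ∈ F_11. For each x, list the y ∈ F_11 with f(x, y) ≡ 0 and those with g(x, y) ≡ 0 (mod 11); the common zeros in that column are the intersection.
  x = 0: f ≡ 0 at y ∈ {0, 1}; g ≡ 0 at y ∈ ∅; common: ∅.
  x = 1: f ≡ 0 at y ∈ {3, 9}; g ≡ 0 at y ∈ {2, 8}; common: ∅.
  x = 2: f ≡ 0 at y ∈ ∅; g ≡ 0 at y ∈ ∅; common: ∅.
  x = 3: f ≡ 0 at y ∈ {2, 10}; g ≡ 0 at y ∈ {7, 9}; common: ∅.
  x = 4: f ≡ 0 at y ∈ ∅; g ≡ 0 at y ∈ ∅; common: ∅.
  x = 5: f ≡ 0 at y ∈ {3, 9}; g ≡ 0 at y ∈ ∅; common: ∅.
  x = 6: f ≡ 0 at y ∈ {0, 1}; g ≡ 0 at y ∈ {1, 2}; common: {1}.
  x = 7: f ≡ 0 at y ∈ ∅; g ≡ 0 at y ∈ {8, 9}; common: ∅.
  x = 8: f ≡ 0 at y ∈ ∅; g ≡ 0 at y ∈ ∅; common: ∅.
  x = 9: f ≡ 0 at y ∈ ∅; g ≡ 0 at y ∈ ∅; common: ∅.
  x = 10: f ≡ 0 at y ∈ ∅; g ≡ 0 at y ∈ {1, 3}; common: ∅.
Collecting: common zeros = {(6, 1)}, so the count is 1.
Comparison with the Bézout bound: 1 ≤ 4 = deg(f)·deg(g), as expected for curves with no common component (the affine F_11-count falls short of the bound because intersections may lie at infinity, over extension fields, or carry multiplicity).


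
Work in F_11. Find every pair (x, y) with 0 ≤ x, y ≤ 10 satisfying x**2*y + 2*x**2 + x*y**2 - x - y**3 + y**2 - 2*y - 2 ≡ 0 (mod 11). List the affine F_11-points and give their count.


Affine F_11-points: {(1, 7), (3, 8), (3, 10), (4, 1), (4, 2), (5, 8), (7, 1), (7, 3), (7, 4), (8, 5), (8, 10), (9, 2), (9, 3), (9, 5), (10, 9)}; count = 15.

For each of the 121 pairs (x, y) ∈ F_11², evaluate f(x, y) mod 11. Record the zeros.
  x = 0: [0↦9, 1↦7, 2↦1, 3↦7, 4↦8, 5↦9, 6↦4, 7↦9, 8↦7, 9↦3, 10↦2]  zeros at y ∈ ∅
  x = 1: [0↦10, 1↦10, 2↦8, 3↦9, 4↦7, 5↦7, 6↦3, 7↦0, 8↦3, 9↦6, 10↦3]  zeros at y ∈ {7}
  x = 2: [0↦4, 1↦8, 2↦1, 3↦10, 4↦7, 5↦8, 6↦7, 7↦9, 8↦8, 9↦9, 10↦6]  zeros at y ∈ ∅
  x = 3: [0↦2, 1↦1, 2↦2, 3↦10, 4↦8, 5↦1, 6↦5, 7↦3, 8↦0, 9↦1, 10↦0]  zeros at y ∈ {8, 10}
  x = 4: [0↦4, 1↦0, 2↦0, 3↦9, 4↦10, 5↦8, 6↦8, 7↦4, 8↦1, 9↦4, 10↦7]  zeros at y ∈ {1, 2}
  x = 5: [0↦10, 1↦5, 2↦6, 3↦7, 4↦2, 5↦7, 6↦5, 7↦1, 8↦0, 9↦7, 10↦5]  zeros at y ∈ {8}
  x = 6: [0↦9, 1↦5, 2↦9, 3↦4, 4↦6, 5↦9, 6↦7, 7↦5, 8↦8, 9↦10, 10↦5]  zeros at y ∈ ∅
  x = 7: [0↦1, 1↦0, 2↦9, 3↦0, 4↦0, 5↦3, 6↦3, 7↦5, 8↦3, 9↦2, 10↦7]  zeros at y ∈ {1, 3, 4}
  x = 8: [0↦8, 1↦1, 2↦6, 3↦6, 4↦6, 5↦0, 6↦4, 7↦1, 8↦7, 9↦5, 10↦0]  zeros at y ∈ {5, 10}
  x = 9: [0↦8, 1↦8, 2↦0, 3↦0, 4↦2, 5↦0, 6↦10, 7↦4, 8↦9, 9↦8, 10↦6]  zeros at y ∈ {2, 3, 5}
  x = 10: [0↦1, 1↦10, 2↦2, 3↦4, 4↦10, 5↦3, 6↦10, 7↦3, 8↦9, 9↦0, 10↦3]  zeros at y ∈ {9}
Collecting zeros: affine points = {(1, 7), (3, 8), (3, 10), (4, 1), (4, 2), (5, 8), (7, 1), (7, 3), (7, 4), (8, 5), (8, 10), (9, 2), (9, 3), (9, 5), (10, 9)}.
Total count |C(F_11)_aff| = 15.


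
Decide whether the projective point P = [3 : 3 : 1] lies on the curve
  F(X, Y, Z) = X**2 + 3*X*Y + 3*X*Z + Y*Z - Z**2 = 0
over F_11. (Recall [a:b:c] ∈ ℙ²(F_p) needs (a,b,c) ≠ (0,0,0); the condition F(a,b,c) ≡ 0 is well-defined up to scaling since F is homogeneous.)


F(3,3,1) ≡ 3 (mod 11); P is NOT on the curve.

Evaluate F(3, 3, 1) term-by-term (mod 11).
  X**2 ↦ 1·9·1·1 = 9
  3*X*Y ↦ 3·3·3·1 = 27
  3*X*Z ↦ 3·3·1·1 = 9
  Y*Z ↦ 1·1·3·1 = 3
  -Z**2 ↦ -1·1·1·1 = -1
Sum: F(3, 3, 1) = (9) + (27) + (9) + (3) + (-1) = 47.
Reducing mod 11: 47 ≡ 3 (mod 11).
Since F(a, b, c) ≡ 3 ≠ 0 (mod 11), P does NOT lie on the curve.


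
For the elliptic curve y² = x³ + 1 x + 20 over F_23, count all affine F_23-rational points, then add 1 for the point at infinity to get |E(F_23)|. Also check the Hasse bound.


Affine points = {(3, 2), (3, 21), (5, 9), (5, 14), (6, 9), (6, 14), (7, 5), (7, 18), (10, 8), (10, 15), (12, 9), (12, 14), (14, 8), (14, 15), (15, 11), (15, 12), (20, 6), (20, 17), (22, 8), (22, 15)}; affine count = 20; |E(F_23)| = 21.

Discriminant check: Δ ∝ 4a³ + 27b² = 4·1³ + 27·20² = 4·1 + 27·400 ≡ 17 (mod 23). Nonzero ⇒ E is nonsingular.
For each x ∈ F_23, compute rhs = x³ + 1·x + 20 mod 23, then count y ∈ F_23 with y² ≡ rhs.
  x = 0: rhs = 20, matching y values: none (0 points).
  x = 1: rhs = 22, matching y values: none (0 points).
  x = 2: rhs = 7, matching y values: none (0 points).
  x = 3: rhs = 4, matching y values: 2, 21 (2 points).
  x = 4: rhs = 19, matching y values: none (0 points).
  x = 5: rhs = 12, matching y values: 9, 14 (2 points).
  x = 6: rhs = 12, matching y values: 9, 14 (2 points).
  x = 7: rhs = 2, matching y values: 5, 18 (2 points).
  x = 8: rhs = 11, matching y values: none (0 points).
  x = 9: rhs = 22, matching y values: none (0 points).
  x = 10: rhs = 18, matching y values: 8, 15 (2 points).
  x = 11: rhs = 5, matching y values: none (0 points).
  x = 12: rhs = 12, matching y values: 9, 14 (2 points).
  x = 13: rhs = 22, matching y values: none (0 points).
  x = 14: rhs = 18, matching y values: 8, 15 (2 points).
  x = 15: rhs = 6, matching y values: 11, 12 (2 points).
  x = 16: rhs = 15, matching y values: none (0 points).
  x = 17: rhs = 5, matching y values: none (0 points).
  x = 18: rhs = 5, matching y values: none (0 points).
  x = 19: rhs = 21, matching y values: none (0 points).
  x = 20: rhs = 13, matching y values: 6, 17 (2 points).
  x = 21: rhs = 10, matching y values: none (0 points).
  x = 22: rhs = 18, matching y values: 8, 15 (2 points).
Total affine count: 20.
Full point count |E(F_23)| = 20 + 1 = 21.
Hasse bound: |21 − (23+1)| = |-3| = 3 ≤ 2√23 ≈ 9.5917 ✓.


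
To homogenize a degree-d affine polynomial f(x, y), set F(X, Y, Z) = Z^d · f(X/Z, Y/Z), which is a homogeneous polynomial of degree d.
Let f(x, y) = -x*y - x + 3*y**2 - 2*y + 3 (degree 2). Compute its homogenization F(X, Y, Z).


F(X, Y, Z) = -X*Y - X*Z + 3*Y**2 - 2*Y*Z + 3*Z**2

deg(f) = 2.
Substitute x = X/Z, y = Y/Z into f, then multiply by Z^2.
  monomial -1·x^1·y^1 ↦ -1·X^1·Y^1·Z^0.
  monomial -1·x^1·y^0 ↦ -1·X^1·Y^0·Z^1.
  monomial 3·x^0·y^2 ↦ 3·X^0·Y^2·Z^0.
  monomial -2·x^0·y^1 ↦ -2·X^0·Y^1·Z^1.
  monomial 3·x^0·y^0 ↦ 3·X^0·Y^0·Z^2.
Collecting: F(X, Y, Z) = -X*Y - X*Z + 3*Y**2 - 2*Y*Z + 3*Z**2.


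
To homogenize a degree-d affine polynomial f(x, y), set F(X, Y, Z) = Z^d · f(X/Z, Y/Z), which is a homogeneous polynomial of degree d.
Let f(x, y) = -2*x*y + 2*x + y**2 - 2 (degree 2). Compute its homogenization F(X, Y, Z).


F(X, Y, Z) = -2*X*Y + 2*X*Z + Y**2 - 2*Z**2

deg(f) = 2.
Substitute x = X/Z, y = Y/Z into f, then multiply by Z^2.
  monomial -2·x^1·y^1 ↦ -2·X^1·Y^1·Z^0.
  monomial 2·x^1·y^0 ↦ 2·X^1·Y^0·Z^1.
  monomial 1·x^0·y^2 ↦ 1·X^0·Y^2·Z^0.
  monomial -2·x^0·y^0 ↦ -2·X^0·Y^0·Z^2.
Collecting: F(X, Y, Z) = -2*X*Y + 2*X*Z + Y**2 - 2*Z**2.


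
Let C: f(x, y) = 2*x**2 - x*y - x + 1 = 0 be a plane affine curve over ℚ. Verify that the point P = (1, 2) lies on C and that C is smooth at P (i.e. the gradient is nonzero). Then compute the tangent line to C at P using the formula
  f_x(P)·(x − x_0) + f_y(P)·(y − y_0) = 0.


Tangent line at P: x - y + 1 = 0.

Step 1: f(1, 2) = 0, so P lies on C.
Step 2: partial derivatives
  f_x(x, y) = 4*x - y - 1, f_y(x, y) = -x.
  f_x(P) = 1, f_y(P) = -1 (gradient nonzero, so P is smooth).
Step 3: tangent line at P: 1·(x − 1) + -1·(y − 2) = 0.
Expanding: x - y + 1 = 0.


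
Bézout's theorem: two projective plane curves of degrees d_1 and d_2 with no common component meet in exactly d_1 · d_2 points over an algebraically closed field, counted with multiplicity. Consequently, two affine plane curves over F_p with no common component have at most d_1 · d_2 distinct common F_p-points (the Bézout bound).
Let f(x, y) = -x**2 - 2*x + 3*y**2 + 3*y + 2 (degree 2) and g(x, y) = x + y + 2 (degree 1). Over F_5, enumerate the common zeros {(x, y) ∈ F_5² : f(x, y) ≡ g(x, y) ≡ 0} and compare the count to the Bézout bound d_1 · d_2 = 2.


Common zeros: {(2, 1)}; count = 1; Bézout bound = 2.

deg(f) = 2, deg(g) = 1, so Bézout bound = 2.
Scan x ∈ F_5. For each x, list the y ∈ F_5 with f(x, y) ≡ 0 and those with g(x, y) ≡ 0 (mod 5); the common zeros in that column are the intersection.
  x = 0: f ≡ 0 at y ∈ {2}; g ≡ 0 at y ∈ {3}; common: ∅.
  x = 1: f ≡ 0 at y ∈ {1, 3}; g ≡ 0 at y ∈ {2}; common: ∅.
  x = 2: f ≡ 0 at y ∈ {1, 3}; g ≡ 0 at y ∈ {1}; common: {1}.
  x = 3: f ≡ 0 at y ∈ {2}; g ≡ 0 at y ∈ {0}; common: ∅.
  x = 4: f ≡ 0 at y ∈ ∅; g ≡ 0 at y ∈ {4}; common: ∅.
Collecting: common zeros = {(2, 1)}, so the count is 1.
Comparison with the Bézout bound: 1 ≤ 2 = deg(f)·deg(g), as expected for curves with no common component (the affine F_5-count falls short of the bound because intersections may lie at infinity, over extension fields, or carry multiplicity).


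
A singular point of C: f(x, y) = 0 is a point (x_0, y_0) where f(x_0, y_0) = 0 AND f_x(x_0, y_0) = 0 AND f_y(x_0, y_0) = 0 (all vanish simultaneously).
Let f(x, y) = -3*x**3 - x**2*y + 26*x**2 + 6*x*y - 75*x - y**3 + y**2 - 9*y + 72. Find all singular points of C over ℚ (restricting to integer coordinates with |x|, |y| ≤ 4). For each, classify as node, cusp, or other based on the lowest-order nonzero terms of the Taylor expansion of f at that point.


Singular points: {(3, 0)}; classification: node.

Compute partial derivatives:
  f_x = -9*x**2 - 2*x*y + 52*x + 6*y - 75.
  f_y = -x**2 + 6*x - 3*y**2 + 2*y - 9.
Scan x_0 ∈ {−4, ..., 4}. For each x_0, f_y(x_0, y) is a polynomial in y; find its integer roots y ∈ {−4, ..., 4}, then test f_x and f at those candidates.
  x = -4: f_y(-4, y) = -3*y**2 + 2*y - 49; no integer root y with |y| ≤ 4.
  x = -3: f_y(-3, y) = -3*y**2 + 2*y - 36; no integer root y with |y| ≤ 4.
  x = -2: f_y(-2, y) = -3*y**2 + 2*y - 25; no integer root y with |y| ≤ 4.
  x = -1: f_y(-1, y) = -3*y**2 + 2*y - 16; no integer root y with |y| ≤ 4.
  x = 0: f_y(0, y) = -3*y**2 + 2*y - 9; no integer root y with |y| ≤ 4.
  x = 1: f_y(1, y) = -3*y**2 + 2*y - 4; no integer root y with |y| ≤ 4.
  x = 2: f_y(2, y) = -3*y**2 + 2*y - 1; no integer root y with |y| ≤ 4.
  x = 3: f_y(3, y) = -3*y**2 + 2*y; vanishes at y ∈ {0}. (3, 0): f_x = 0, f = 0 — SINGULAR.
  x = 4: f_y(4, y) = -3*y**2 + 2*y - 1; no integer root y with |y| ≤ 4.
Only singular point on the grid: (3, 0).
Classify: substitute x = 3 + u, y = 0 + v and expand: f = -3*u**3 - u**2*v - u**2 - v**3 + v**2.
No constant or linear terms (consistent with a singular point). Quadratic part: -u**2 + v**2. Cubic part: -3*u**3 - u**2*v - v**3.
The quadratic part v**2 - u**2 = (v − u)(v + u) splits into two distinct linear factors, so there are two distinct tangent lines y − 0 = ±(x − 3) — this is a node (ordinary double point).
Classification: node.


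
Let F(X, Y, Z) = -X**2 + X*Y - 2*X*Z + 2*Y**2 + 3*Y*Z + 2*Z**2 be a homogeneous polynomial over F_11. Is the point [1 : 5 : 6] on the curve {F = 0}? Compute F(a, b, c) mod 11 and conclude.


F(1,5,6) ≡ 6 (mod 11); P is NOT on the curve.

Evaluate F(1, 5, 6) term-by-term (mod 11).
  -X**2 ↦ -1·1·1·1 = -1
  X*Y ↦ 1·1·5·1 = 5
  -2*X*Z ↦ -2·1·1·6 = -12
  2*Y**2 ↦ 2·1·25·1 = 50
  3*Y*Z ↦ 3·1·5·6 = 90
  2*Z**2 ↦ 2·1·1·36 = 72
Sum: F(1, 5, 6) = (-1) + (5) + (-12) + (50) + (90) + (72) = 204.
Reducing mod 11: 204 ≡ 6 (mod 11).
Since F(a, b, c) ≡ 6 ≠ 0 (mod 11), P does NOT lie on the curve.


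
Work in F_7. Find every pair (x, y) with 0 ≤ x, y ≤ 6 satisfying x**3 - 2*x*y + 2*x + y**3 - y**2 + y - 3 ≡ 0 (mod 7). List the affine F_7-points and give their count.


Affine F_7-points: {(0, 4), (1, 0), (2, 2), (3, 5), (6, 3)}; count = 5.

For each of the 49 pairs (x, y) ∈ F_7², evaluate f(x, y) mod 7. Record the zeros.
  x = 0: [0↦4, 1↦5, 2↦3, 3↦4, 4↦0, 5↦4, 6↦1]  zeros at y ∈ {4}
  x = 1: [0↦0, 1↦6, 2↦2, 3↦1, 4↦2, 5↦4, 6↦6]  zeros at y ∈ {0}
  x = 2: [0↦2, 1↦6, 2↦0, 3↦4, 4↦3, 5↦3, 6↦3]  zeros at y ∈ {2}
  x = 3: [0↦2, 1↦4, 2↦3, 3↦5, 4↦2, 5↦0, 6↦5]  zeros at y ∈ {5}
  x = 4: [0↦6, 1↦6, 2↦3, 3↦3, 4↦5, 5↦1, 6↦4]  zeros at y ∈ ∅
  x = 5: [0↦6, 1↦4, 2↦6, 3↦4, 4↦4, 5↦5, 6↦6]  zeros at y ∈ ∅
  x = 6: [0↦1, 1↦4, 2↦4, 3↦0, 4↦5, 5↦4, 6↦3]  zeros at y ∈ {3}
Collecting zeros: affine points = {(0, 4), (1, 0), (2, 2), (3, 5), (6, 3)}.
Total count |C(F_7)_aff| = 5.


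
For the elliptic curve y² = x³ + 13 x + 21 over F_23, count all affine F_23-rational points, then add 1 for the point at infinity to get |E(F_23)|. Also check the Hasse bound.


Affine points = {(1, 9), (1, 14), (2, 3), (2, 20), (3, 8), (3, 15), (5, 2), (5, 21), (6, 4), (6, 19), (7, 8), (7, 15), (8, 4), (8, 19), (9, 4), (9, 19), (10, 1), (10, 22), (11, 0), (13, 8), (13, 15), (14, 7), (14, 16), (15, 7), (15, 16), (16, 1), (16, 22), (17, 7), (17, 16), (20, 1), (20, 22)}; affine count = 31; |E(F_23)| = 32.

Discriminant check: Δ ∝ 4a³ + 27b² = 4·13³ + 27·21² = 4·2197 + 27·441 ≡ 18 (mod 23). Nonzero ⇒ E is nonsingular.
For each x ∈ F_23, compute rhs = x³ + 13·x + 21 mod 23, then count y ∈ F_23 with y² ≡ rhs.
  x = 0: rhs = 21, matching y values: none (0 points).
  x = 1: rhs = 12, matching y values: 9, 14 (2 points).
  x = 2: rhs = 9, matching y values: 3, 20 (2 points).
  x = 3: rhs = 18, matching y values: 8, 15 (2 points).
  x = 4: rhs = 22, matching y values: none (0 points).
  x = 5: rhs = 4, matching y values: 2, 21 (2 points).
  x = 6: rhs = 16, matching y values: 4, 19 (2 points).
  x = 7: rhs = 18, matching y values: 8, 15 (2 points).
  x = 8: rhs = 16, matching y values: 4, 19 (2 points).
  x = 9: rhs = 16, matching y values: 4, 19 (2 points).
  x = 10: rhs = 1, matching y values: 1, 22 (2 points).
  x = 11: rhs = 0, matching y values: 0 (1 points).
  x = 12: rhs = 19, matching y values: none (0 points).
  x = 13: rhs = 18, matching y values: 8, 15 (2 points).
  x = 14: rhs = 3, matching y values: 7, 16 (2 points).
  x = 15: rhs = 3, matching y values: 7, 16 (2 points).
  x = 16: rhs = 1, matching y values: 1, 22 (2 points).
  x = 17: rhs = 3, matching y values: 7, 16 (2 points).
  x = 18: rhs = 15, matching y values: none (0 points).
  x = 19: rhs = 20, matching y values: none (0 points).
  x = 20: rhs = 1, matching y values: 1, 22 (2 points).
  x = 21: rhs = 10, matching y values: none (0 points).
  x = 22: rhs = 7, matching y values: none (0 points).
Total affine count: 31.
Full point count |E(F_23)| = 31 + 1 = 32.
Hasse bound: |32 − (23+1)| = |8| = 8 ≤ 2√23 ≈ 9.5917 ✓.
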